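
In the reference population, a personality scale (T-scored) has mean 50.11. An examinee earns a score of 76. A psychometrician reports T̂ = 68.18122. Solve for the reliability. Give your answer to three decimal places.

0.698

T̂ = ρX + (1 − ρ)μ  ⇒  T̂ − μ = ρ(X − μ)
ρ = (T̂ − μ)/(X − μ) = (68.18122 − 50.11) / (76 − 50.11) = 18.07122 / 25.89 = 0.69800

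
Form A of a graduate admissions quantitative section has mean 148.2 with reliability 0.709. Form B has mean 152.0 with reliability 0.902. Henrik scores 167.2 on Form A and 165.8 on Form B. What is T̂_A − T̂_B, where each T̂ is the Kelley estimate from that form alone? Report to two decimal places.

-2.78

T̂_A = 0.709(167.2) + 0.291(148.2) = 161.6710
T̂_B = 0.902(165.8) + 0.098(152.0) = 164.4476
T̂_A − T̂_B = -2.7766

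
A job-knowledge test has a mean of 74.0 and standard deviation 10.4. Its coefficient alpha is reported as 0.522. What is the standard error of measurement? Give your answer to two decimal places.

SEM = SD · √(1 − ρ) = 10.4 × √0.478 = 10.4 × 0.6914 = 7.190

7.19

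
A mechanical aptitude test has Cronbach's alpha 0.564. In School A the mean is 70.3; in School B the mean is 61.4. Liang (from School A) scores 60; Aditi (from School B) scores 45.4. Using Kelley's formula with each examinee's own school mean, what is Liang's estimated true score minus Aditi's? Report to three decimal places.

12.115

T̂_Liang = 0.564(60) + 0.436(70.3) = 64.49080
T̂_Aditi = 0.564(45.4) + 0.436(61.4) = 52.37600
Difference = 64.49080 − 52.37600 = 12.11480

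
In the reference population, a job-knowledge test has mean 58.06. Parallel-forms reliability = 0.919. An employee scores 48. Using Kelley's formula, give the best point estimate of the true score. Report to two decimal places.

T̂ = ρX + (1 − ρ)μ
  = 0.919 × 48 + 0.081 × 58.06
  = 44.112 + 4.70286
  = 48.815
  ≈ 48.81

48.81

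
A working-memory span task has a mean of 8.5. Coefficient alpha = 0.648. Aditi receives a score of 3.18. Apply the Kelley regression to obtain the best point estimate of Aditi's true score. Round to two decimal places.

Kelley's formula gives T̂ = 0.648·3.18 + 0.352·8.5 = 2.06064 + 2.9920 = 5.053.

5.05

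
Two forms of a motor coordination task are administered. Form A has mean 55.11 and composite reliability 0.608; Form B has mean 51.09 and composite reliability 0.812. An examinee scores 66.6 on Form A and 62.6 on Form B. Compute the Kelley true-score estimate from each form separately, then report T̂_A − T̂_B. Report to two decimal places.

T̂_A = 0.608(66.6) + 0.392(55.11) = 62.0959
T̂_B = 0.812(62.6) + 0.188(51.09) = 60.4361
T̂_A − T̂_B = 1.6598

1.66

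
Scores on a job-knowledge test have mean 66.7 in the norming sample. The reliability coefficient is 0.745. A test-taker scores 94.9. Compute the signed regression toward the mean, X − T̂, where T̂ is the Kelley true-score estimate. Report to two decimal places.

7.19

Weight the observed score by reliability and the mean by (1 − reliability): T̂ = 0.745·94.9 + 0.255·66.7 = 70.7005 + 17.0085 = 87.7090.
X − T̂ = 94.9 − 87.709 = 7.191 → 7.19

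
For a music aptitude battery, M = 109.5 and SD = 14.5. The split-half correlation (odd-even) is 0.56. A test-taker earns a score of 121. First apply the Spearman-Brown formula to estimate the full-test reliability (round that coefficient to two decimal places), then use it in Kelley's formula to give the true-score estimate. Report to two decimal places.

117.78

Spearman-Brown: ρ = 2r/(1 + r) = 2(0.56)/(1 + 0.56) = 1.120/1.56 = 0.7179 → 0.72
T̂ = ρX + (1 − ρ)μ
  = 0.72 × 121 + 0.28 × 109.5
  = 87.12 + 30.660
  = 117.780
  ≈ 117.78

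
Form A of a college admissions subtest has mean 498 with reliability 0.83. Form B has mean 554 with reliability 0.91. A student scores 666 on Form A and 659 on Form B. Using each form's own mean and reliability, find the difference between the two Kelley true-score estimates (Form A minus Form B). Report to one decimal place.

T̂_A = 0.83(666) + 0.17(498) = 637.440
T̂_B = 0.91(659) + 0.09(554) = 649.550
T̂_A − T̂_B = -12.110

-12.1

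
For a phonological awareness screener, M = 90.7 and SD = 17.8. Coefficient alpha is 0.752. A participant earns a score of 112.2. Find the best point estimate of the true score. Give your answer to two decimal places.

106.87

T̂ = 0.752(112.2) + 0.248(90.7) = 84.3744 + 22.4936 = 106.868 → 106.87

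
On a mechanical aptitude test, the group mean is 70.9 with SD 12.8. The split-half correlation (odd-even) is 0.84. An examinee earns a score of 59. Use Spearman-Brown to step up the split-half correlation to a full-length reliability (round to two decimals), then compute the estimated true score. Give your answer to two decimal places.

60.07

Spearman-Brown: ρ = 2r/(1 + r) = 2(0.84)/(1 + 0.84) = 1.680/1.84 = 0.9130 → 0.91
T̂ = ρX + (1 − ρ)μ
  = 0.91 × 59 + 0.09 × 70.9
  = 53.69 + 6.381
  = 60.071
  ≈ 60.07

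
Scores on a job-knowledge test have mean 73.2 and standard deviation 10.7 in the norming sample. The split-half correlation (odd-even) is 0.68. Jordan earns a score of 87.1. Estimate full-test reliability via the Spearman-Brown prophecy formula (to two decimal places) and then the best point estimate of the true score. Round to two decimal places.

Spearman-Brown: ρ = 2r/(1 + r) = 2(0.68)/(1 + 0.68) = 1.360/1.68 = 0.8095 → 0.81
T̂ = ρX + (1 − ρ)μ
  = 0.81 × 87.1 + 0.19 × 73.2
  = 70.551 + 13.908
  = 84.459
  ≈ 84.46

84.46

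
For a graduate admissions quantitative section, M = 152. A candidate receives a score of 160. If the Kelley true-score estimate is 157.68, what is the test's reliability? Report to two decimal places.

0.71

T̂ = ρX + (1 − ρ)μ  ⇒  T̂ − μ = ρ(X − μ)
ρ = (T̂ − μ)/(X − μ) = (157.68 − 152) / (160 − 152) = 5.68 / 8.0 = 0.7100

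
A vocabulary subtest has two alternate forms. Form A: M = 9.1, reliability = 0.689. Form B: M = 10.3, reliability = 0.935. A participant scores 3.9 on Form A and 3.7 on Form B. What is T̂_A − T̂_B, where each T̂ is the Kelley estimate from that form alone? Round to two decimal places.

1.39

T̂_A = 0.689(3.9) + 0.311(9.1) = 5.5172
T̂_B = 0.935(3.7) + 0.065(10.3) = 4.1290
T̂_A − T̂_B = 1.3882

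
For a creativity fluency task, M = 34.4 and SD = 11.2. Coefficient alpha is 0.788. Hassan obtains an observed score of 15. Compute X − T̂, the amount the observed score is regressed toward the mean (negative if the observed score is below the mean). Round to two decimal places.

-4.11

T̂ = 0.788(15) + 0.212(34.4) = 11.820 + 7.2928 = 19.1128 → 19.113
X − T̂ = 15 − 19.113 = -4.113 → -4.11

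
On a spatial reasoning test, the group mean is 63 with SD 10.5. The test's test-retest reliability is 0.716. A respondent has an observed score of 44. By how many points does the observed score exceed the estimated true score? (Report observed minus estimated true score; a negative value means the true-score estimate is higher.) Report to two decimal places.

-5.40

T̂ = ρX + (1 − ρ)μ
  = 0.716 × 44 + 0.284 × 63
  = 31.504 + 17.892
  = 49.3960
  ≈ 49.396
X − T̂ = 44 − 49.396 = -5.396 → -5.40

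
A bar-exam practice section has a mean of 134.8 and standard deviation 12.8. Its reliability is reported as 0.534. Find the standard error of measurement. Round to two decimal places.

SEM = SD · √(1 − ρ) = 12.8 × √0.466 = 12.8 × 0.6826 = 8.738

8.74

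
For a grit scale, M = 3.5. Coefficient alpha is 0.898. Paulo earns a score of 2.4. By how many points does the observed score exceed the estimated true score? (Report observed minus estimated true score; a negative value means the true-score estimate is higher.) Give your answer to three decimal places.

-0.112

T̂ = 0.898(2.4) + 0.102(3.5) = 2.1552 + 0.3570 = 2.51220 → 2.5122
X − T̂ = 2.4 − 2.5122 = -0.1122 → -0.112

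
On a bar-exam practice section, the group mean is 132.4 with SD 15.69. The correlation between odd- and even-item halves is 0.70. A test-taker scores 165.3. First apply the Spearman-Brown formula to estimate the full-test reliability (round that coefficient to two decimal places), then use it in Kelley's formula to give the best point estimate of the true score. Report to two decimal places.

159.38

Spearman-Brown: ρ = 2r/(1 + r) = 2(0.70)/(1 + 0.70) = 1.400/1.70 = 0.8235 → 0.82
Kelley's formula gives T̂ = 0.82·165.3 + 0.18·132.4 = 135.546 + 23.832 = 159.378.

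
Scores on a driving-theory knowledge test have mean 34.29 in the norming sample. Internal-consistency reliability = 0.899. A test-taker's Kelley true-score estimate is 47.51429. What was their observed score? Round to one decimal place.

49.0

T̂ = ρX + (1 − ρ)μ  ⇒  X = (T̂ − (1 − ρ)μ) / ρ
X = (47.51429 − 0.101 × 34.29) / 0.899 = (47.51429 − 3.46329) / 0.899 = 44.05100 / 0.899 = 49.000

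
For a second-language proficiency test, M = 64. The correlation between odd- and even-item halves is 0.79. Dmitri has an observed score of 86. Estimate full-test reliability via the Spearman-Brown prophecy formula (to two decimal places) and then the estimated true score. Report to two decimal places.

83.36

Spearman-Brown: ρ = 2r/(1 + r) = 2(0.79)/(1 + 0.79) = 1.580/1.79 = 0.8827 → 0.88
T̂ = 0.88(86) + 0.12(64) = 75.68 + 7.68 = 83.360 → 83.36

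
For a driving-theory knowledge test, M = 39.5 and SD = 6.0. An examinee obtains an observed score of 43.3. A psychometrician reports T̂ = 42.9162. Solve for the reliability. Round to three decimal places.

0.899

T̂ = ρX + (1 − ρ)μ  ⇒  T̂ − μ = ρ(X − μ)
ρ = (T̂ − μ)/(X − μ) = (42.9162 − 39.5) / (43.3 − 39.5) = 3.4162 / 3.8 = 0.89900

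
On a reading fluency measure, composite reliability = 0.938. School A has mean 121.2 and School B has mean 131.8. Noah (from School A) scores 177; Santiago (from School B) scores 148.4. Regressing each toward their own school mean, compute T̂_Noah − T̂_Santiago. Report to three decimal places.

26.170

T̂_Noah = 0.938(177) + 0.062(121.2) = 173.54040
T̂_Santiago = 0.938(148.4) + 0.062(131.8) = 147.37080
Difference = 173.54040 − 147.37080 = 26.16960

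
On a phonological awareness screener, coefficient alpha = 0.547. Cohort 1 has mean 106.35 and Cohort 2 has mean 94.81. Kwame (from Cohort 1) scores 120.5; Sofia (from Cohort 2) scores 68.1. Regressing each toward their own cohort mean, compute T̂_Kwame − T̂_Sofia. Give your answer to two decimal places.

33.89

T̂_Kwame = 0.547(120.5) + 0.453(106.35) = 114.0900
T̂_Sofia = 0.547(68.1) + 0.453(94.81) = 80.1996
Difference = 114.0900 − 80.1996 = 33.8904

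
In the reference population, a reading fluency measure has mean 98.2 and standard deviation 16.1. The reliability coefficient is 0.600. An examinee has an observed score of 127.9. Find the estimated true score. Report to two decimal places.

116.02

T̂ = ρX + (1 − ρ)μ
  = 0.600 × 127.9 + 0.400 × 98.2
  = 76.7400 + 39.2800
  = 116.020
  ≈ 116.02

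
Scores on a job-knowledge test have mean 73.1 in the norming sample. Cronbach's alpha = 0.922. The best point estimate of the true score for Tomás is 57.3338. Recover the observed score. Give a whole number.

T̂ = ρX + (1 − ρ)μ  ⇒  X = (T̂ − (1 − ρ)μ) / ρ
X = (57.3338 − 0.078 × 73.1) / 0.922 = (57.3338 − 5.7018) / 0.922 = 51.6320 / 0.922 = 56.00

56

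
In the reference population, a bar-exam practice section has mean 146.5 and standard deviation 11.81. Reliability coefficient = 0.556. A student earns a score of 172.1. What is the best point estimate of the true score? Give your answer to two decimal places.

160.73

T̂ = ρX + (1 − ρ)μ
  = 0.556 × 172.1 + 0.444 × 146.5
  = 95.6876 + 65.0460
  = 160.734
  ≈ 160.73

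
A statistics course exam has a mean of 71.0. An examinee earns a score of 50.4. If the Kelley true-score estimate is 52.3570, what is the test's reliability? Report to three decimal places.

0.905

T̂ = ρX + (1 − ρ)μ  ⇒  T̂ − μ = ρ(X − μ)
ρ = (T̂ − μ)/(X − μ) = (52.3570 − 71.0) / (50.4 − 71.0) = -18.6430 / -20.6 = 0.90500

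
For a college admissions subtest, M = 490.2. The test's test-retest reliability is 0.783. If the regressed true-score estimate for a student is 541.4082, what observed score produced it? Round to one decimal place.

555.6

T̂ = ρX + (1 − ρ)μ  ⇒  X = (T̂ − (1 − ρ)μ) / ρ
X = (541.4082 − 0.217 × 490.2) / 0.783 = (541.4082 − 106.3734) / 0.783 = 435.0348 / 0.783 = 555.600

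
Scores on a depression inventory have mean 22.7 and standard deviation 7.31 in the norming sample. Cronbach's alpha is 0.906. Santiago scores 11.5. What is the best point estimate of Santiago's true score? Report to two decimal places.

T̂ = ρX + (1 − ρ)μ
  = 0.906 × 11.5 + 0.094 × 22.7
  = 10.4190 + 2.1338
  = 12.553
  ≈ 12.55

12.55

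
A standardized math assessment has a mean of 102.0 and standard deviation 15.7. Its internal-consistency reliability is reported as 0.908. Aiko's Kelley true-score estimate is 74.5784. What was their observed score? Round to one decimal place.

T̂ = ρX + (1 − ρ)μ  ⇒  X = (T̂ − (1 − ρ)μ) / ρ
X = (74.5784 − 0.092 × 102.0) / 0.908 = (74.5784 − 9.3840) / 0.908 = 65.1944 / 0.908 = 71.800

71.8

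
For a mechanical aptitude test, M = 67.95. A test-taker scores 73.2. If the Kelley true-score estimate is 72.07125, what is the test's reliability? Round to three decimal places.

T̂ = ρX + (1 − ρ)μ  ⇒  T̂ − μ = ρ(X − μ)
ρ = (T̂ − μ)/(X − μ) = (72.07125 − 67.95) / (73.2 − 67.95) = 4.12125 / 5.25 = 0.78500

0.785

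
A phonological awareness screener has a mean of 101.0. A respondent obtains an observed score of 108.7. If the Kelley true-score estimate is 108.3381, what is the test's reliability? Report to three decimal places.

0.953

T̂ = ρX + (1 − ρ)μ  ⇒  T̂ − μ = ρ(X − μ)
ρ = (T̂ − μ)/(X − μ) = (108.3381 − 101.0) / (108.7 − 101.0) = 7.3381 / 7.7 = 0.95300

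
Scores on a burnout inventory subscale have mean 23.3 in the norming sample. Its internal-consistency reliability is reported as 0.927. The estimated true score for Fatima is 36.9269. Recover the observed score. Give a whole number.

T̂ = ρX + (1 − ρ)μ  ⇒  X = (T̂ − (1 − ρ)μ) / ρ
X = (36.9269 − 0.073 × 23.3) / 0.927 = (36.9269 − 1.7009) / 0.927 = 35.2260 / 0.927 = 38.00

38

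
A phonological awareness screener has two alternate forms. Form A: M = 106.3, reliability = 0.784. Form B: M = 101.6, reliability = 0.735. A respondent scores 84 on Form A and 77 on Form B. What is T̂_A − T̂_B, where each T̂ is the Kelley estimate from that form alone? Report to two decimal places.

T̂_A = 0.784(84) + 0.216(106.3) = 88.8168
T̂_B = 0.735(77) + 0.265(101.6) = 83.5190
T̂_A − T̂_B = 5.2978

5.30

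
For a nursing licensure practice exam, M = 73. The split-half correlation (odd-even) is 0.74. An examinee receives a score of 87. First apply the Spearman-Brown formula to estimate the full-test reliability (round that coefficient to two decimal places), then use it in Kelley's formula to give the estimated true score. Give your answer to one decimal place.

Spearman-Brown: ρ = 2r/(1 + r) = 2(0.74)/(1 + 0.74) = 1.480/1.74 = 0.8506 → 0.85
T̂ = ρX + (1 − ρ)μ
  = 0.85 × 87 + 0.15 × 73
  = 73.95 + 10.95
  = 84.90
  ≈ 84.9

84.9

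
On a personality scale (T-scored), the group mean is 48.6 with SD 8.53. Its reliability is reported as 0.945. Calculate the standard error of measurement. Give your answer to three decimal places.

2.000

SEM = SD · √(1 − ρ) = 8.53 × √0.055 = 8.53 × 0.2345 = 2.0005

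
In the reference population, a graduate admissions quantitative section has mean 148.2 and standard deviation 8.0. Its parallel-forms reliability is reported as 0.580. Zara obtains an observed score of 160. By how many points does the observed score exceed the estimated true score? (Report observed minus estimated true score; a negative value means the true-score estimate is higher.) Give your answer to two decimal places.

T̂ = 0.580(160) + 0.420(148.2) = 92.800 + 62.2440 = 155.0440 → 155.044
X − T̂ = 160 − 155.044 = 4.956 → 4.96

4.96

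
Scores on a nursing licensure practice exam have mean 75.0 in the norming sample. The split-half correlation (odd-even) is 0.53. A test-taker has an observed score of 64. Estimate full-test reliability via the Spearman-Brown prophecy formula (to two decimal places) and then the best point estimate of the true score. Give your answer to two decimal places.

Spearman-Brown: ρ = 2r/(1 + r) = 2(0.53)/(1 + 0.53) = 1.060/1.53 = 0.6928 → 0.69
Weight the observed score by reliability and the mean by (1 − reliability): T̂ = 0.69·64 + 0.31·75.0 = 44.16 + 23.250 = 67.410.

67.41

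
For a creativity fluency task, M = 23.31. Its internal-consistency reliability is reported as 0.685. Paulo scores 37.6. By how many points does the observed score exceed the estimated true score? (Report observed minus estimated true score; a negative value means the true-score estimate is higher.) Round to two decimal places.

T̂ = 0.685(37.6) + 0.315(23.31) = 25.7560 + 7.34265 = 33.0987 → 33.099
X − T̂ = 37.6 − 33.099 = 4.501 → 4.50

4.50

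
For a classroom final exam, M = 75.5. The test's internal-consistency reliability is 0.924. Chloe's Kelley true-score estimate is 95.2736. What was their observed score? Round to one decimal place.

T̂ = ρX + (1 − ρ)μ  ⇒  X = (T̂ − (1 − ρ)μ) / ρ
X = (95.2736 − 0.076 × 75.5) / 0.924 = (95.2736 − 5.7380) / 0.924 = 89.5356 / 0.924 = 96.900

96.9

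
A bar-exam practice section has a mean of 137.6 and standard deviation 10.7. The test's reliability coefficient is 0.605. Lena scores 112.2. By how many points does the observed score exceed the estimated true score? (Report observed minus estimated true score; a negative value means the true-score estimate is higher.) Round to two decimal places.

T̂ = ρX + (1 − ρ)μ
  = 0.605 × 112.2 + 0.395 × 137.6
  = 67.8810 + 54.3520
  = 122.2330
  ≈ 122.233
X − T̂ = 112.2 − 122.233 = -10.033 → -10.03

-10.03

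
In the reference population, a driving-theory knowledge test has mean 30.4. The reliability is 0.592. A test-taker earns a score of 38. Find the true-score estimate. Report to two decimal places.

T̂ = 0.592(38) + 0.408(30.4) = 22.496 + 12.4032 = 34.899 → 34.90

34.90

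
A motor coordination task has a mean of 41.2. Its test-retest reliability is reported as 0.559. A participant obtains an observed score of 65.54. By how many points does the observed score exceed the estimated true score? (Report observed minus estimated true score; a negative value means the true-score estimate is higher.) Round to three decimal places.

10.734

T̂ = ρX + (1 − ρ)μ
  = 0.559 × 65.54 + 0.441 × 41.2
  = 36.63686 + 18.1692
  = 54.80606
  ≈ 54.8061
X − T̂ = 65.54 − 54.8061 = 10.7339 → 10.734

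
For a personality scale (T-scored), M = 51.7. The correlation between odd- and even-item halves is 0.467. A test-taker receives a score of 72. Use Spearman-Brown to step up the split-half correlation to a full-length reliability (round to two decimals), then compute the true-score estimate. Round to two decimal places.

Spearman-Brown: ρ = 2r/(1 + r) = 2(0.467)/(1 + 0.467) = 0.9340/1.467 = 0.6367 → 0.64
T̂ = 0.64(72) + 0.36(51.7) = 46.08 + 18.612 = 64.692 → 64.69

64.69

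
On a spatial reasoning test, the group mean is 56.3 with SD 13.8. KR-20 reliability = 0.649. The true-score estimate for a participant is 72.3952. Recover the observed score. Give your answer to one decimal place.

T̂ = ρX + (1 − ρ)μ  ⇒  X = (T̂ − (1 − ρ)μ) / ρ
X = (72.3952 − 0.351 × 56.3) / 0.649 = (72.3952 − 19.7613) / 0.649 = 52.6339 / 0.649 = 81.100

81.1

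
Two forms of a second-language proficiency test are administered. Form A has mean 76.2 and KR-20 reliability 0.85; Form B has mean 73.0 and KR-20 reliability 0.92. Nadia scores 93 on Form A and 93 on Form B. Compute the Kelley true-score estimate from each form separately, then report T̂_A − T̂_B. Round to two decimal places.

T̂_A = 0.85(93) + 0.15(76.2) = 90.4800
T̂_B = 0.92(93) + 0.08(73.0) = 91.4000
T̂_A − T̂_B = -0.9200

-0.92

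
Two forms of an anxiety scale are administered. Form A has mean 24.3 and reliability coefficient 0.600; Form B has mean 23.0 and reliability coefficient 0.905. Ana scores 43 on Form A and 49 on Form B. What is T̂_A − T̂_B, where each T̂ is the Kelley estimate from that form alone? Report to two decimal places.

T̂_A = 0.600(43) + 0.400(24.3) = 35.5200
T̂_B = 0.905(49) + 0.095(23.0) = 46.5300
T̂_A − T̂_B = -11.0100

-11.01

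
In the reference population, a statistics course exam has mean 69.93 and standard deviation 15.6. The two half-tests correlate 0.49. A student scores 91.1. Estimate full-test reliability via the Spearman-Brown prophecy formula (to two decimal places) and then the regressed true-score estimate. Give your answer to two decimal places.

Spearman-Brown: ρ = 2r/(1 + r) = 2(0.49)/(1 + 0.49) = 0.980/1.49 = 0.6577 → 0.66
T̂ = 0.66(91.1) + 0.34(69.93) = 60.126 + 23.7762 = 83.902 → 83.90

83.90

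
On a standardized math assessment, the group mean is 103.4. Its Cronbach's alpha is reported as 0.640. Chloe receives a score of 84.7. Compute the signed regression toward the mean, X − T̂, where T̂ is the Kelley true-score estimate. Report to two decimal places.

-6.73

Kelley's formula gives T̂ = 0.640·84.7 + 0.360·103.4 = 54.2080 + 37.2240 = 91.4320.
X − T̂ = 84.7 − 91.432 = -6.732 → -6.73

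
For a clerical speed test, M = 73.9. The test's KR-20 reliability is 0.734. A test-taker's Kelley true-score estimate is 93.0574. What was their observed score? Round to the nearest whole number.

T̂ = ρX + (1 − ρ)μ  ⇒  X = (T̂ − (1 − ρ)μ) / ρ
X = (93.0574 − 0.266 × 73.9) / 0.734 = (93.0574 − 19.6574) / 0.734 = 73.4000 / 0.734 = 100.00

100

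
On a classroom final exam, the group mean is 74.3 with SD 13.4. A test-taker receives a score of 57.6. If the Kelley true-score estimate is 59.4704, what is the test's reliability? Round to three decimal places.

T̂ = ρX + (1 − ρ)μ  ⇒  T̂ − μ = ρ(X − μ)
ρ = (T̂ − μ)/(X − μ) = (59.4704 − 74.3) / (57.6 − 74.3) = -14.8296 / -16.7 = 0.88800

0.888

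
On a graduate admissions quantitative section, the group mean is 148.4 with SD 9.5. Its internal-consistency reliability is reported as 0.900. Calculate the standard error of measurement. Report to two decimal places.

3.00

SEM = SD · √(1 − ρ) = 9.5 × √0.100 = 9.5 × 0.3162 = 3.004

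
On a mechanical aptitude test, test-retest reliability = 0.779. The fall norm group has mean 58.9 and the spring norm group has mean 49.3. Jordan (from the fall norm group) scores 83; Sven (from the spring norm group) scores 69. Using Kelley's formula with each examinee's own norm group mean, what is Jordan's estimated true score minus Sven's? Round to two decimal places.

13.03

T̂_Jordan = 0.779(83) + 0.221(58.9) = 77.6739
T̂_Sven = 0.779(69) + 0.221(49.3) = 64.6463
Difference = 77.6739 − 64.6463 = 13.0276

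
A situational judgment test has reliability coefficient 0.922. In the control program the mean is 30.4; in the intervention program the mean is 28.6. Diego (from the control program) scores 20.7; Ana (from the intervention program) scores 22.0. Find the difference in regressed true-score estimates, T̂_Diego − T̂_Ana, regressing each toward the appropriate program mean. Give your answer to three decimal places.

-1.058

T̂_Diego = 0.922(20.7) + 0.078(30.4) = 21.45660
T̂_Ana = 0.922(22.0) + 0.078(28.6) = 22.51480
Difference = 21.45660 − 22.51480 = -1.05820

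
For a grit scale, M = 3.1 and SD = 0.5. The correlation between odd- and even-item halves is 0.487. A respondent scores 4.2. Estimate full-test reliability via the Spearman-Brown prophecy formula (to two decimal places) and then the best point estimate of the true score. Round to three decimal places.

Spearman-Brown: ρ = 2r/(1 + r) = 2(0.487)/(1 + 0.487) = 0.9740/1.487 = 0.6550 → 0.66
T̂ = 0.66(4.2) + 0.34(3.1) = 2.772 + 1.054 = 3.8260 → 3.826

3.826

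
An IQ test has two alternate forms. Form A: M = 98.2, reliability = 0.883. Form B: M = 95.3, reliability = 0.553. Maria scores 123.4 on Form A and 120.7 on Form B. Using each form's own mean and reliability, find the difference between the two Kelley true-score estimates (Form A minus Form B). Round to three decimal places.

T̂_A = 0.883(123.4) + 0.117(98.2) = 120.45160
T̂_B = 0.553(120.7) + 0.447(95.3) = 109.34620
T̂_A − T̂_B = 11.10540

11.105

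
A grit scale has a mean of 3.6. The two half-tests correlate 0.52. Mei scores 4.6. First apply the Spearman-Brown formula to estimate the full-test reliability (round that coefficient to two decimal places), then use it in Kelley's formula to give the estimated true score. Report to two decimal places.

4.28

Spearman-Brown: ρ = 2r/(1 + r) = 2(0.52)/(1 + 0.52) = 1.040/1.52 = 0.6842 → 0.68
Kelley's formula gives T̂ = 0.68·4.6 + 0.32·3.6 = 3.128 + 1.152 = 4.280.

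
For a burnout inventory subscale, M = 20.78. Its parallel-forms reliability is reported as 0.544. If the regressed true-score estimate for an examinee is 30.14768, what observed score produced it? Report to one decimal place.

38.0

T̂ = ρX + (1 − ρ)μ  ⇒  X = (T̂ − (1 − ρ)μ) / ρ
X = (30.14768 − 0.456 × 20.78) / 0.544 = (30.14768 − 9.47568) / 0.544 = 20.67200 / 0.544 = 38.000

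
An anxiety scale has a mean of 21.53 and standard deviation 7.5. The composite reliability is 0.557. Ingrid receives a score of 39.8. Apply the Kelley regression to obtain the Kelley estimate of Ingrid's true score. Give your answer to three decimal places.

T̂ = ρX + (1 − ρ)μ
  = 0.557 × 39.8 + 0.443 × 21.53
  = 22.1686 + 9.53779
  = 31.7064
  ≈ 31.706

31.706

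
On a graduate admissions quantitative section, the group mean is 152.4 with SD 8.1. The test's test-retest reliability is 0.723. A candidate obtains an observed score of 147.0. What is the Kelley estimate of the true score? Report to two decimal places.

T̂ = 0.723(147.0) + 0.277(152.4) = 106.2810 + 42.2148 = 148.496 → 148.50

148.50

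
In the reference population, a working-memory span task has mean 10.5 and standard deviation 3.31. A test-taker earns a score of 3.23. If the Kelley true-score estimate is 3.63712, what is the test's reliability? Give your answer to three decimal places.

T̂ = ρX + (1 − ρ)μ  ⇒  T̂ − μ = ρ(X − μ)
ρ = (T̂ − μ)/(X − μ) = (3.63712 − 10.5) / (3.23 − 10.5) = -6.86288 / -7.27 = 0.94400

0.944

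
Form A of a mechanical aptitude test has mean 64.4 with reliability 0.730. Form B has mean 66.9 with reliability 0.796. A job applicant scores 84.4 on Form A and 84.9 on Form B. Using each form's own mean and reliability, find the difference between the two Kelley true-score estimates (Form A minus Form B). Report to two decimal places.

T̂_A = 0.730(84.4) + 0.270(64.4) = 79.0000
T̂_B = 0.796(84.9) + 0.204(66.9) = 81.2280
T̂_A − T̂_B = -2.2280

-2.23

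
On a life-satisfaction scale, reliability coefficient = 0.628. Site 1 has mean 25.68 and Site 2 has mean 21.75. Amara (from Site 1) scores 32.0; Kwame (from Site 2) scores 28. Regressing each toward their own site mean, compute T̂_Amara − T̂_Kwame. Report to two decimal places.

T̂_Amara = 0.628(32.0) + 0.372(25.68) = 29.6490
T̂_Kwame = 0.628(28) + 0.372(21.75) = 25.6750
Difference = 29.6490 − 25.6750 = 3.9740

3.97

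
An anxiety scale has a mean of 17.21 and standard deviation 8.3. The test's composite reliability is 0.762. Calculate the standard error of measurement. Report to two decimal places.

4.05

SEM = SD · √(1 − ρ) = 8.3 × √0.238 = 8.3 × 0.4879 = 4.049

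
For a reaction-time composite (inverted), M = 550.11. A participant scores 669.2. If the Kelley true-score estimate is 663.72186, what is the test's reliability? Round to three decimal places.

0.954

T̂ = ρX + (1 − ρ)μ  ⇒  T̂ − μ = ρ(X − μ)
ρ = (T̂ − μ)/(X − μ) = (663.72186 − 550.11) / (669.2 − 550.11) = 113.61186 / 119.09 = 0.95400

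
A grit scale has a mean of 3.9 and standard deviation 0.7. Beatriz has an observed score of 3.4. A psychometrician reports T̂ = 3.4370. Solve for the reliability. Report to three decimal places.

T̂ = ρX + (1 − ρ)μ  ⇒  T̂ − μ = ρ(X − μ)
ρ = (T̂ − μ)/(X − μ) = (3.4370 − 3.9) / (3.4 − 3.9) = -0.4630 / -0.5 = 0.92600

0.926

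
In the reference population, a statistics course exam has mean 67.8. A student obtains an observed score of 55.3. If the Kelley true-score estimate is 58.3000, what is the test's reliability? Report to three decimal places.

T̂ = ρX + (1 − ρ)μ  ⇒  T̂ − μ = ρ(X − μ)
ρ = (T̂ − μ)/(X − μ) = (58.3000 − 67.8) / (55.3 − 67.8) = -9.5000 / -12.5 = 0.76000

0.760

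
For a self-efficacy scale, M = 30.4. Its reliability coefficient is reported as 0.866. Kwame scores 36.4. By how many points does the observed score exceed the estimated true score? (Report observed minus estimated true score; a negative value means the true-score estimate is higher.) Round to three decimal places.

T̂ = 0.866(36.4) + 0.134(30.4) = 31.5224 + 4.0736 = 35.59600 → 35.5960
X − T̂ = 36.4 − 35.5960 = 0.8040 → 0.804

0.804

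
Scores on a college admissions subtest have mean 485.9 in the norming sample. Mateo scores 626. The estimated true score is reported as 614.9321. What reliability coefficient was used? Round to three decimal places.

0.921

T̂ = ρX + (1 − ρ)μ  ⇒  T̂ − μ = ρ(X − μ)
ρ = (T̂ − μ)/(X − μ) = (614.9321 − 485.9) / (626 − 485.9) = 129.0321 / 140.1 = 0.92100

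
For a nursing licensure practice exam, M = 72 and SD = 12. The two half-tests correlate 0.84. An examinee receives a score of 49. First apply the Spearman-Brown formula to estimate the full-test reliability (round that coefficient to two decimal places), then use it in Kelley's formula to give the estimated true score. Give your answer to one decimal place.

51.1

Spearman-Brown: ρ = 2r/(1 + r) = 2(0.84)/(1 + 0.84) = 1.680/1.84 = 0.9130 → 0.91
T̂ = 0.91(49) + 0.09(72) = 44.59 + 6.48 = 51.07 → 51.1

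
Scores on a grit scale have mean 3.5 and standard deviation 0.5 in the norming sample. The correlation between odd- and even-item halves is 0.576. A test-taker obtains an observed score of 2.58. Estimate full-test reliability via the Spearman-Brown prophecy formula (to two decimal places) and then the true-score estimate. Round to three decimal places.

Spearman-Brown: ρ = 2r/(1 + r) = 2(0.576)/(1 + 0.576) = 1.1520/1.576 = 0.7310 → 0.73
T̂ = 0.73(2.58) + 0.27(3.5) = 1.8834 + 0.945 = 2.8284 → 2.828

2.828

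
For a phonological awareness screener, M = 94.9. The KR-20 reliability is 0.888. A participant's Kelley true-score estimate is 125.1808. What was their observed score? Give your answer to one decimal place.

T̂ = ρX + (1 − ρ)μ  ⇒  X = (T̂ − (1 − ρ)μ) / ρ
X = (125.1808 − 0.112 × 94.9) / 0.888 = (125.1808 − 10.6288) / 0.888 = 114.5520 / 0.888 = 129.000

129.0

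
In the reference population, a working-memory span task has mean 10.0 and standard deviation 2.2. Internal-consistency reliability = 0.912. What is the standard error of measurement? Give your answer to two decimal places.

0.65

SEM = SD · √(1 − ρ) = 2.2 × √0.088 = 2.2 × 0.2966 = 0.653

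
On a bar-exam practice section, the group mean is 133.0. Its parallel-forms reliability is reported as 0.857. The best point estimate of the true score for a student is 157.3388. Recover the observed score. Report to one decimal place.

T̂ = ρX + (1 − ρ)μ  ⇒  X = (T̂ − (1 − ρ)μ) / ρ
X = (157.3388 − 0.143 × 133.0) / 0.857 = (157.3388 − 19.0190) / 0.857 = 138.3198 / 0.857 = 161.400

161.4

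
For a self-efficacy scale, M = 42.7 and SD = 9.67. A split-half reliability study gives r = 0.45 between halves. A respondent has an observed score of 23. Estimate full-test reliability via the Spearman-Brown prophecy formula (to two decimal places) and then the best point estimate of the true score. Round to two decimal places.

30.49

Spearman-Brown: ρ = 2r/(1 + r) = 2(0.45)/(1 + 0.45) = 0.900/1.45 = 0.6207 → 0.62
Kelley's formula gives T̂ = 0.62·23 + 0.38·42.7 = 14.26 + 16.226 = 30.486.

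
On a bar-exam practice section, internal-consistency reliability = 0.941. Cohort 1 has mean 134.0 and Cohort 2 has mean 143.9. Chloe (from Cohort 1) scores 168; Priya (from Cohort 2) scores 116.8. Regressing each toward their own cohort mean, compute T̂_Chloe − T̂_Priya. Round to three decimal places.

T̂_Chloe = 0.941(168) + 0.059(134.0) = 165.99400
T̂_Priya = 0.941(116.8) + 0.059(143.9) = 118.39890
Difference = 165.99400 − 118.39890 = 47.59510

47.595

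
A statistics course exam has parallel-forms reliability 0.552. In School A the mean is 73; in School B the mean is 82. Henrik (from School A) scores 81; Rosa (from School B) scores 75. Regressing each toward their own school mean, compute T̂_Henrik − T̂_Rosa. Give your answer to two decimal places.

T̂_Henrik = 0.552(81) + 0.448(73) = 77.4160
T̂_Rosa = 0.552(75) + 0.448(82) = 78.1360
Difference = 77.4160 − 78.1360 = -0.7200

-0.72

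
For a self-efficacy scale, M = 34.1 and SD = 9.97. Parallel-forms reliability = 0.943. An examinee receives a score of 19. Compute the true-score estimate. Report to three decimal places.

Kelley's formula gives T̂ = 0.943·19 + 0.057·34.1 = 17.917 + 1.9437 = 19.8607.

19.861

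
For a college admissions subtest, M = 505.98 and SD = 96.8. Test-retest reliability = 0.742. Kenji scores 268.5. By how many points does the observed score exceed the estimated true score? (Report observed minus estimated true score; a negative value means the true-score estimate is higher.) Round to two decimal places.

-61.27

T̂ = ρX + (1 − ρ)μ
  = 0.742 × 268.5 + 0.258 × 505.98
  = 199.2270 + 130.54284
  = 329.7698
  ≈ 329.770
X − T̂ = 268.5 − 329.770 = -61.270 → -61.27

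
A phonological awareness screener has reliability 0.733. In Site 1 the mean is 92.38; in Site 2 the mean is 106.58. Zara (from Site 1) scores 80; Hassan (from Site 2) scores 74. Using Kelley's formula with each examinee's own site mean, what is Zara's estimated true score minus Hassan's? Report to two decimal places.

0.61

T̂_Zara = 0.733(80) + 0.267(92.38) = 83.3055
T̂_Hassan = 0.733(74) + 0.267(106.58) = 82.6989
Difference = 83.3055 − 82.6989 = 0.6066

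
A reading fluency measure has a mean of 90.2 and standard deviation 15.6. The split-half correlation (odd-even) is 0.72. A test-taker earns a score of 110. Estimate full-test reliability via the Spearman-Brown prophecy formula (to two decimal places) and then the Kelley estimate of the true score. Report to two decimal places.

106.83

Spearman-Brown: ρ = 2r/(1 + r) = 2(0.72)/(1 + 0.72) = 1.440/1.72 = 0.8372 → 0.84
Weight the observed score by reliability and the mean by (1 − reliability): T̂ = 0.84·110 + 0.16·90.2 = 92.40 + 14.432 = 106.832.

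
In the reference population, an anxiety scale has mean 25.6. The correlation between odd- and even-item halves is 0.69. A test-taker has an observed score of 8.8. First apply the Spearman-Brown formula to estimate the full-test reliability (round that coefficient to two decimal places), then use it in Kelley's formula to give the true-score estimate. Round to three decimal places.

Spearman-Brown: ρ = 2r/(1 + r) = 2(0.69)/(1 + 0.69) = 1.380/1.69 = 0.8166 → 0.82
T̂ = ρX + (1 − ρ)μ
  = 0.82 × 8.8 + 0.18 × 25.6
  = 7.216 + 4.608
  = 11.8240
  ≈ 11.824

11.824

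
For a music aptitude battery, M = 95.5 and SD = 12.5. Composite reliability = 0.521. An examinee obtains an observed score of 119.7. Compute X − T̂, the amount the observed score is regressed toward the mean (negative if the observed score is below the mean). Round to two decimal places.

11.59

Kelley's formula gives T̂ = 0.521·119.7 + 0.479·95.5 = 62.3637 + 45.7445 = 108.1082.
X − T̂ = 119.7 − 108.108 = 11.592 → 11.59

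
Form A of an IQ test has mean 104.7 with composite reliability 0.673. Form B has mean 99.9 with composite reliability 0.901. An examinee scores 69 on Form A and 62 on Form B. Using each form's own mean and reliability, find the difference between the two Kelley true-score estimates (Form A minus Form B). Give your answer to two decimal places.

14.92

T̂_A = 0.673(69) + 0.327(104.7) = 80.6739
T̂_B = 0.901(62) + 0.099(99.9) = 65.7521
T̂_A − T̂_B = 14.9218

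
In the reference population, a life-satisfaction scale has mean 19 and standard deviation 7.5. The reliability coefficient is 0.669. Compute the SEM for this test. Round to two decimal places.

4.31

SEM = SD · √(1 − ρ) = 7.5 × √0.331 = 7.5 × 0.5753 = 4.315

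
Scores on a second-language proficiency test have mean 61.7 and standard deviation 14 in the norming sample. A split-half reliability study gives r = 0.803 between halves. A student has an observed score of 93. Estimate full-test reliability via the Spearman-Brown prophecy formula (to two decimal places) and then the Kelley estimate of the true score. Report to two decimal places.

Spearman-Brown: ρ = 2r/(1 + r) = 2(0.803)/(1 + 0.803) = 1.6060/1.803 = 0.8907 → 0.89
T̂ = 0.89(93) + 0.11(61.7) = 82.77 + 6.787 = 89.557 → 89.56

89.56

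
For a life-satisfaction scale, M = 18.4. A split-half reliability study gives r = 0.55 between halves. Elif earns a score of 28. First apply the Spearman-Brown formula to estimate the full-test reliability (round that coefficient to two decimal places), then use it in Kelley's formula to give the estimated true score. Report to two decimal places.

25.22

Spearman-Brown: ρ = 2r/(1 + r) = 2(0.55)/(1 + 0.55) = 1.100/1.55 = 0.7097 → 0.71
Regress the observed score toward the mean by the unreliability: T̂ = 0.71·28 + 0.29·18.4 = 19.88 + 5.336 = 25.216.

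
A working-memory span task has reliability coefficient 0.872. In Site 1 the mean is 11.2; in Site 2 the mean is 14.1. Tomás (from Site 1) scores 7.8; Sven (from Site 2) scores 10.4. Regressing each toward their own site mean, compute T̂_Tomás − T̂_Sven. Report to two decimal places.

T̂_Tomás = 0.872(7.8) + 0.128(11.2) = 8.2352
T̂_Sven = 0.872(10.4) + 0.128(14.1) = 10.8736
Difference = 8.2352 − 10.8736 = -2.6384

-2.64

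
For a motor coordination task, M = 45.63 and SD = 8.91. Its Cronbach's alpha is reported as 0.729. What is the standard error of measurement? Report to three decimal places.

SEM = SD · √(1 − ρ) = 8.91 × √0.271 = 8.91 × 0.5206 = 4.6383

4.638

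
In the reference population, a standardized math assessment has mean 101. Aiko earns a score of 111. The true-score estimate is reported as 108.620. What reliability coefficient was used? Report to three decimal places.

0.762

T̂ = ρX + (1 − ρ)μ  ⇒  T̂ − μ = ρ(X − μ)
ρ = (T̂ − μ)/(X − μ) = (108.620 − 101) / (111 − 101) = 7.620 / 10.0 = 0.76200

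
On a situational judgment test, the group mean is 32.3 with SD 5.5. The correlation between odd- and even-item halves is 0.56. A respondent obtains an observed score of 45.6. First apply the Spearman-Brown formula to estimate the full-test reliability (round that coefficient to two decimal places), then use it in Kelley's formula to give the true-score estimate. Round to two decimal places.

Spearman-Brown: ρ = 2r/(1 + r) = 2(0.56)/(1 + 0.56) = 1.120/1.56 = 0.7179 → 0.72
T̂ = ρX + (1 − ρ)μ
  = 0.72 × 45.6 + 0.28 × 32.3
  = 32.832 + 9.044
  = 41.876
  ≈ 41.88

41.88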